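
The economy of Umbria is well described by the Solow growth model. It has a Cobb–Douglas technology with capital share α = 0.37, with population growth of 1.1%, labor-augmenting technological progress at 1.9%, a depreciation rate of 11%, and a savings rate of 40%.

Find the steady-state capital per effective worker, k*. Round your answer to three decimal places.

At the steady state, Δk = 0, so s·k^α = (n + g + δ)·k.
Dividing both sides by k: k^(1−α) = s / (n + g + δ).
k^0.63 = 0.40 / (0.011 + 0.019 + 0.110) = 0.40 / 0.140 = 2.8571
k* = 2.8571^(1/0.63) ≈ 5.2929

k* = 5.293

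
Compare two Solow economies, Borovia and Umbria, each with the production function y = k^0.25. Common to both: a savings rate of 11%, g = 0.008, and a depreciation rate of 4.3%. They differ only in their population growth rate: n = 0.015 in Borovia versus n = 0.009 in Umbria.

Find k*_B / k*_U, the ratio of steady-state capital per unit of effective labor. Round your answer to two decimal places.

k*_B / k*_U ≈ 0.88

Steady-state k* = [s/(n + g + δ)]^(1/(1−α)), so the ratio is [ (s_B/(n + g + δ)_B) / (s_U/(n + g + δ)_U) ]^1.3333.
s_B/(n + g + δ)_B = 0.11/0.066 = 1.6667; s_U/(n + g + δ)_U = 0.11/0.060 = 1.8333.
Ratio = (1.6667/1.8333)^1.3333 = 0.9091^1.3333 ≈ 0.8807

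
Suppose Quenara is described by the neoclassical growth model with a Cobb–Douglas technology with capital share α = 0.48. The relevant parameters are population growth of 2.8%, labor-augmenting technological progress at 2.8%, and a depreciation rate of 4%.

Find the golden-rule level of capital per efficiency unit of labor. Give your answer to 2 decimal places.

k_gold ≈ 22.09

The golden rule sets f'(k) = n + g + δ, i.e. α·k^(α−1) = n + g + δ.
So k^(1−α) = α / (n + g + δ) = 0.48 / 0.096 = 5.0000.
k_gold = 5.0000^(1/0.52) ≈ 22.0888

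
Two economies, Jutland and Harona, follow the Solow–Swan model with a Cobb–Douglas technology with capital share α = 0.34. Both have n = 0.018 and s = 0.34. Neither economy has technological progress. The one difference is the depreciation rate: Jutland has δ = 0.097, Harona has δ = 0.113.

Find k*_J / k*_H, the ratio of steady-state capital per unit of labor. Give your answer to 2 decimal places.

ratio ≈ 1.22

Steady-state k* = [s/(n + δ)]^(1/(1−α)), so the ratio is [ (s_J/(n + δ)_J) / (s_H/(n + δ)_H) ]^1.5152.
s_J/(n + δ)_J = 0.34/0.115 = 2.9565; s_H/(n + δ)_H = 0.34/0.131 = 2.5954.
Ratio = (2.9565/2.5954)^1.5152 = 1.1391^1.5152 ≈ 1.2182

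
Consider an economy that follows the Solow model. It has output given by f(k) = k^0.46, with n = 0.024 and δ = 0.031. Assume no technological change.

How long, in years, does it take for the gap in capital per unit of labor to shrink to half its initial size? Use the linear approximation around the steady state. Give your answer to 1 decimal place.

Near the steady state the convergence rate is λ = (1 − α)(n + δ).
λ = (1 − 0.46) × 0.055 = 0.54 × 0.055 = 0.0297
Half-life = ln 2 / λ = 0.6931 / 0.0297 ≈ 23.34 years

t_½ ≈ 23.3 years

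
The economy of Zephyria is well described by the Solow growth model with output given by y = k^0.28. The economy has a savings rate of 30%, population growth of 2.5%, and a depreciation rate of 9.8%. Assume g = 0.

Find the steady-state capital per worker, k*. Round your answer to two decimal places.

At the steady state, Δk = 0, so s·k^α = (n + δ)·k.
Rearranging, k^(1−α) = s / (n + δ).
k^0.72 = 0.30 / (0.025 + 0.098) = 0.30 / 0.123 = 2.4390
k* = 2.4390^(1/0.72) ≈ 3.4498

k* = 3.45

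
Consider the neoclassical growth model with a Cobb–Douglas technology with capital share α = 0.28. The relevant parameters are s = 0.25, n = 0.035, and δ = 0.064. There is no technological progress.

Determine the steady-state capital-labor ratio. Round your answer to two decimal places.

At the steady state, Δk = 0, so s·k^α = (n + δ)·k.
Dividing both sides by k: k^(1−α) = s / (n + δ).
k^0.72 = 0.25 / (0.035 + 0.064) = 0.25 / 0.099 = 2.5253
k* = 2.5253^(1/0.72) ≈ 3.6205

k* ≈ 3.62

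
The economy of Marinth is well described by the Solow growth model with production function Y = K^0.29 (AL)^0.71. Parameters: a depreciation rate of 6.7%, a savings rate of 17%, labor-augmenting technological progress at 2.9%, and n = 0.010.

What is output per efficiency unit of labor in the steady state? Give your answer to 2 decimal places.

At the steady state, Δk = 0, so s·k^α = (n + g + δ)·k.
Rearranging, k^(1−α) = s / (n + g + δ).
k^0.71 = 0.17 / (0.010 + 0.029 + 0.067) = 0.17 / 0.106 = 1.6038
k* = 1.6038^(1/0.71) ≈ 1.9451
y* = (k*)^α = 1.9451^0.29 ≈ 1.2128

y* = 1.21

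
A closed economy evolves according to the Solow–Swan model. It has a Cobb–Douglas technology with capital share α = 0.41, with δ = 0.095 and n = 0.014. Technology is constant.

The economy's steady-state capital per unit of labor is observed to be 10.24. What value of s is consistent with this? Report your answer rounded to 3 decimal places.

s ≈ 0.430

Steady state requires s·f(k) = (n + δ)·k, i.e. s·k^α = (n + δ)·k.
So s / (n + δ) = (k*)^(1−α) = 10.24^0.59 = 3.9453.
Therefore s = 3.9453 × (n + δ) = 3.9453 × 0.109 = 0.4300.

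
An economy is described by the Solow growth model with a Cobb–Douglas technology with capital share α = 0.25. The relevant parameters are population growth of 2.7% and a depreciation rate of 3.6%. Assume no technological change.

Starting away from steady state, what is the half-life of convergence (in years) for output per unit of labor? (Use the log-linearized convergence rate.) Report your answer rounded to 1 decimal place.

Near the steady state the convergence rate is λ = (1 − α)(n + δ).
λ = (1 − 0.25) × 0.063 = 0.75 × 0.063 = 0.04725
Half-life = ln 2 / λ = 0.6931 / 0.04725 ≈ 14.67 years

half-life ≈ 14.7 years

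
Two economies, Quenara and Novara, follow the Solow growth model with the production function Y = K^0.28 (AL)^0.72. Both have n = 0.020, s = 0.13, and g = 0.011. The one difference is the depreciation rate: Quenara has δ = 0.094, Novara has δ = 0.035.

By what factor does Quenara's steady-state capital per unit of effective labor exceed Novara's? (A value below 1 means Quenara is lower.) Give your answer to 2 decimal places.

k*_Q / k*_N ≈ 0.41

Steady-state k* = [s/(n + g + δ)]^(1/(1−α)), so the ratio is [ (s_Q/(n + g + δ)_Q) / (s_N/(n + g + δ)_N) ]^1.3889.
s_Q/(n + g + δ)_Q = 0.13/0.125 = 1.0400; s_N/(n + g + δ)_N = 0.13/0.066 = 1.9697.
Ratio = (1.0400/1.9697)^1.3889 = 0.5280^1.3889 ≈ 0.4119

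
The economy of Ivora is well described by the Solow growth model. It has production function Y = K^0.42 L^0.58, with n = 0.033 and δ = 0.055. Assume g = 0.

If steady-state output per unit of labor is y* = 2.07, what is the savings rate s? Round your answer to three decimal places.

Steady state requires s·f(k) = (n + δ)·k, i.e. s·k^α = (n + δ)·k.
Since y* = [s/(n + δ)]^(α/(1−α)), we have s/(n + δ) = (y*)^((1−α)/α) = 2.07^1.381 = 2.7312.
Therefore s = 2.7312 × (n + δ) = 2.7312 × 0.088 = 0.2403.

s ≈ 0.240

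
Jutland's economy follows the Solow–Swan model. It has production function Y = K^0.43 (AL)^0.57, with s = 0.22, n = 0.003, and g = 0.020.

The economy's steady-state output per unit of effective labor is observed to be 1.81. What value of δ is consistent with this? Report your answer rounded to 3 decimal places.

δ ≈ 0.077

In steady state, investment equals break-even investment: s·k^α = (n + g + δ)·k.
Since y* = [s/(n + g + δ)]^(α/(1−α)), we have s/(n + g + δ) = (y*)^((1−α)/α) = 1.81^1.3256 = 2.1957.
Therefore n + g + δ = s / 2.1957 = 0.22 / 2.1957 = 0.1002, so δ = 0.1002 − 0.023 = 0.0772.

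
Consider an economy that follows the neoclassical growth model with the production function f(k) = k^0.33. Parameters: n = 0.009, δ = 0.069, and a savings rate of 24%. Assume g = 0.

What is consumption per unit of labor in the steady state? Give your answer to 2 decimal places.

c* = 1.32

At the steady state, Δk = 0, so s·k^α = (n + δ)·k.
Dividing both sides by k: k^(1−α) = s / (n + δ).
k^0.67 = 0.24 / (0.009 + 0.069) = 0.24 / 0.078 = 3.0769
k* = 3.0769^(1/0.67) ≈ 5.3521
y* = (k*)^α = 5.3521^0.33 ≈ 1.7395
c* = (1 − s)·y* = (1 − 0.24) × 1.7395 ≈ 1.3220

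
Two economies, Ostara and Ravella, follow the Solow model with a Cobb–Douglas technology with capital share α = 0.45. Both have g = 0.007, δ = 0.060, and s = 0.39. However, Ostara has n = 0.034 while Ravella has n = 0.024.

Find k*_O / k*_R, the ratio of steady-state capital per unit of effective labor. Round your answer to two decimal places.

ratio ≈ 0.83

Steady-state k* = [s/(n + g + δ)]^(1/(1−α)), so the ratio is [ (s_O/(n + g + δ)_O) / (s_R/(n + g + δ)_R) ]^1.8182.
s_O/(n + g + δ)_O = 0.39/0.101 = 3.8614; s_R/(n + g + δ)_R = 0.39/0.091 = 4.2857.
Ratio = (3.8614/4.2857)^1.8182 = 0.9010^1.8182 ≈ 0.8273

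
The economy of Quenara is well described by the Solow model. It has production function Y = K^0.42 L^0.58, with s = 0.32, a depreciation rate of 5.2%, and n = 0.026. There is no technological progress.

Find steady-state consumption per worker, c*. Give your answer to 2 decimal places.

c* ≈ 1.89

Steady state requires s·f(k) = (n + δ)·k, i.e. s·k^α = (n + δ)·k.
Rearranging, k^(1−α) = s / (n + δ).
k^0.58 = 0.32 / (0.026 + 0.052) = 0.32 / 0.078 = 4.1026
k* = 4.1026^(1/0.58) ≈ 11.4025
y* = (k*)^α = 11.4025^0.42 ≈ 2.7793
c* = (1 − s)·y* = (1 − 0.32) × 2.7793 ≈ 1.8899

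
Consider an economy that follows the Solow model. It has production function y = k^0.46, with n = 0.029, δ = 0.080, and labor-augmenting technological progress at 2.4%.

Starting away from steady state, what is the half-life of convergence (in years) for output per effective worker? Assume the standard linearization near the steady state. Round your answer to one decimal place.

Near the steady state the convergence rate is λ = (1 − α)(n + g + δ).
λ = (1 − 0.46) × 0.133 = 0.54 × 0.133 = 0.07182
Half-life = ln 2 / λ = 0.6931 / 0.07182 ≈ 9.65 years

about 9.7 years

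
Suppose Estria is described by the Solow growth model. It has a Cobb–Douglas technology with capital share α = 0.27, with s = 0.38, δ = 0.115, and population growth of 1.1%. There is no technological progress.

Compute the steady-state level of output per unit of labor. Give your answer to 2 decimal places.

y* ≈ 1.50

In steady state, investment equals break-even investment: s·k^α = (n + δ)·k.
Rearranging, k^(1−α) = s / (n + δ).
k^0.73 = 0.38 / (0.011 + 0.115) = 0.38 / 0.126 = 3.0159
k* = 3.0159^(1/0.73) ≈ 4.5367
y* = (k*)^α = 4.5367^0.27 ≈ 1.5042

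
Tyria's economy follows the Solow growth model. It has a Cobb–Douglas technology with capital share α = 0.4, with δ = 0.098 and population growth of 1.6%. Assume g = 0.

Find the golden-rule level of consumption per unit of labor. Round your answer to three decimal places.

At the golden rule, f'(k) = n + δ, so α·k^(α−1) = n + δ and k_gold = (α/(n + δ))^(1/(1−α)).
k_gold = (0.4/0.114)^(1/0.6) = 3.5088^1.6667 ≈ 8.1024
c_gold = f(k_gold) − (n + δ)·k_gold = 2.3091 − 0.114×8.1024 ≈ 1.3854

c_gold ≈ 1.385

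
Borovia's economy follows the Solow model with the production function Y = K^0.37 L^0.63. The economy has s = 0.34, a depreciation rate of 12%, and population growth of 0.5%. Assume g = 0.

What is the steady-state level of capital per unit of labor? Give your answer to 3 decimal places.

k* = 4.895

Steady state requires s·f(k) = (n + δ)·k, i.e. s·k^α = (n + δ)·k.
Rearranging, k^(1−α) = s / (n + δ).
k^0.63 = 0.34 / (0.005 + 0.120) = 0.34 / 0.125 = 2.7200
k* = 2.7200^(1/0.63) ≈ 4.8954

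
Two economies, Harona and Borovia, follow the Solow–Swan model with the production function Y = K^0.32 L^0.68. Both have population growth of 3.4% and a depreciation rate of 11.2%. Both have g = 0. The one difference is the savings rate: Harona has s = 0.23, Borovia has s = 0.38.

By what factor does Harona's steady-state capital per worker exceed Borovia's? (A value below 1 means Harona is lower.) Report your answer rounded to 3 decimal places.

k*_H / k*_B ≈ 0.478

Steady-state k* = [s/(n + δ)]^(1/(1−α)), so the ratio is [ (s_H/(n + δ)_H) / (s_B/(n + δ)_B) ]^1.4706.
s_H/(n + δ)_H = 0.23/0.146 = 1.5753; s_B/(n + δ)_B = 0.38/0.146 = 2.6027.
Ratio = (1.5753/2.6027)^1.4706 = 0.6053^1.4706 ≈ 0.4779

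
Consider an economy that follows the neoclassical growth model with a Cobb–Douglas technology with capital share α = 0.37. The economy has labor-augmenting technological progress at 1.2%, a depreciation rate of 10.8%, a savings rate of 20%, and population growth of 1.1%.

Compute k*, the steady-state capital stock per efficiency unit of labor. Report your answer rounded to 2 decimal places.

k* = 1.96

At the steady state, Δk = 0, so s·k^α = (n + g + δ)·k.
Dividing both sides by k: k^(1−α) = s / (n + g + δ).
k^0.63 = 0.20 / (0.011 + 0.012 + 0.108) = 0.20 / 0.131 = 1.5267
k* = 1.5267^(1/0.63) ≈ 1.9574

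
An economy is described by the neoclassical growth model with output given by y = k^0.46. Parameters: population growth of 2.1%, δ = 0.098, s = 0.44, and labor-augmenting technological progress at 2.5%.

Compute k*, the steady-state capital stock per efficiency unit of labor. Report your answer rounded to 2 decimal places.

k* ≈ 7.91

Steady state requires s·f(k) = (n + g + δ)·k, i.e. s·k^α = (n + g + δ)·k.
Rearranging, k^(1−α) = s / (n + g + δ).
k^0.54 = 0.44 / (0.021 + 0.025 + 0.098) = 0.44 / 0.144 = 3.0556
k* = 3.0556^(1/0.54) ≈ 7.9127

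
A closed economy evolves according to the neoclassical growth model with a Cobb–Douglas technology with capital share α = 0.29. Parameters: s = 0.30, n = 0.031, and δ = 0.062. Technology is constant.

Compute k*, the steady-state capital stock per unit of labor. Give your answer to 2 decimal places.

In steady state, investment equals break-even investment: s·k^α = (n + δ)·k.
Rearranging, k^(1−α) = s / (n + δ).
k^0.71 = 0.30 / (0.031 + 0.062) = 0.30 / 0.093 = 3.2258
k* = 3.2258^(1/0.71) ≈ 5.2046

k* = 5.20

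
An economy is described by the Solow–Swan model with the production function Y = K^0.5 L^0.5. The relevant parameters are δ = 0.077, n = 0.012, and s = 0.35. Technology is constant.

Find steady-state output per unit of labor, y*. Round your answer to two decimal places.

y* = 3.93

At the steady state, Δk = 0, so s·k^α = (n + δ)·k.
Dividing both sides by k: k^(1−α) = s / (n + δ).
k^0.5 = 0.35 / (0.012 + 0.077) = 0.35 / 0.089 = 3.9326
k* = 3.9326^(1/0.5) ≈ 15.4653
y* = (k*)^α = 15.4653^0.5 ≈ 3.9326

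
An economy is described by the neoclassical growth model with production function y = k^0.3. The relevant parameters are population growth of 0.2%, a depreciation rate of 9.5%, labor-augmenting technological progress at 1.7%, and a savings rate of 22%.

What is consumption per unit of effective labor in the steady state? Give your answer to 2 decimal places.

In steady state, investment equals break-even investment: s·k^α = (n + g + δ)·k.
Rearranging, k^(1−α) = s / (n + g + δ).
k^0.7 = 0.22 / (0.002 + 0.017 + 0.095) = 0.22 / 0.114 = 1.9298
k* = 1.9298^(1/0.7) ≈ 2.5578
y* = (k*)^α = 2.5578^0.3 ≈ 1.3254
c* = (1 − s)·y* = (1 − 0.22) × 1.3254 ≈ 1.0338

c* = 1.03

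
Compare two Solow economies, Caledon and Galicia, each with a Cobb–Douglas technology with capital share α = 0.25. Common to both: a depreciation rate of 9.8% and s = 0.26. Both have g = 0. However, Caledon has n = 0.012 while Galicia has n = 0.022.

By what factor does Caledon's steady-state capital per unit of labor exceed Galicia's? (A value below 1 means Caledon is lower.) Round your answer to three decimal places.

Steady-state k* = [s/(n + δ)]^(1/(1−α)), so the ratio is [ (s_C/(n + δ)_C) / (s_G/(n + δ)_G) ]^1.3333.
s_C/(n + δ)_C = 0.26/0.110 = 2.3636; s_G/(n + δ)_G = 0.26/0.120 = 2.1667.
Ratio = (2.3636/2.1667)^1.3333 = 1.0909^1.3333 ≈ 1.1230

k*_C / k*_G ≈ 1.123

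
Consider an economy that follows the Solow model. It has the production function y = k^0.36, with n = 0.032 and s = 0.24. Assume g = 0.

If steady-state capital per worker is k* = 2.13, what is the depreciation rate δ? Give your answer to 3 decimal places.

δ ≈ 0.116

At the steady state, Δk = 0, so s·k^α = (n + δ)·k.
So s / (n + δ) = (k*)^(1−α) = 2.13^0.64 = 1.6224.
Therefore n + δ = s / 1.6224 = 0.24 / 1.6224 = 0.1479, so δ = 0.1479 − 0.032 = 0.1159.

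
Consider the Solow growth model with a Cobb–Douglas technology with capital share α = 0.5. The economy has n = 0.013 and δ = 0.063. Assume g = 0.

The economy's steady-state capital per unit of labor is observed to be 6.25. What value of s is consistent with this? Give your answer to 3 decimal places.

In steady state, investment equals break-even investment: s·k^α = (n + δ)·k.
So s / (n + δ) = (k*)^(1−α) = 6.25^0.5 = 2.5000.
Therefore s = 2.5000 × (n + δ) = 2.5000 × 0.076 = 0.1900.

s ≈ 0.190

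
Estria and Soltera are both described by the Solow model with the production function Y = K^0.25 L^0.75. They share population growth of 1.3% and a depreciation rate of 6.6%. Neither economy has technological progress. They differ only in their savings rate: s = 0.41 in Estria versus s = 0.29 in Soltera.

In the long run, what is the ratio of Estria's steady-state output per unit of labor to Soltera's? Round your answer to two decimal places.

ratio ≈ 1.12

Steady-state y* = [s/(n + δ)]^(α/(1−α)), so the ratio is [ (s_E/(n + δ)_E) / (s_S/(n + δ)_S) ]^0.3333.
s_E/(n + δ)_E = 0.41/0.079 = 5.1899; s_S/(n + δ)_S = 0.29/0.079 = 3.6709.
Ratio = (5.1899/3.6709)^0.3333 = 1.4138^0.3333 ≈ 1.1223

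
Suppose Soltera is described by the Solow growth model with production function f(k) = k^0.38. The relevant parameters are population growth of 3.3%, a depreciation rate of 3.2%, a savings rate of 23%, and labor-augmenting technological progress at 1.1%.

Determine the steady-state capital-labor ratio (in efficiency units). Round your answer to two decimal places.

In steady state, investment equals break-even investment: s·k^α = (n + g + δ)·k.
Dividing both sides by k: k^(1−α) = s / (n + g + δ).
k^0.62 = 0.23 / (0.033 + 0.011 + 0.032) = 0.23 / 0.076 = 3.0263
k* = 3.0263^(1/0.62) ≈ 5.9657

k* ≈ 5.97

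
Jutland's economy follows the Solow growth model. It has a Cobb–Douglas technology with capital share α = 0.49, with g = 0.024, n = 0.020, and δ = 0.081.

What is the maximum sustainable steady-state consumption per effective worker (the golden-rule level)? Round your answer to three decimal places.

c_gold ≈ 1.895

At the golden rule, f'(k) = n + g + δ, so α·k^(α−1) = n + g + δ and k_gold = (α/(n + g + δ))^(1/(1−α)).
k_gold = (0.49/0.125)^(1/0.51) = 3.9200^1.9608 ≈ 14.5652
c_gold = f(k_gold) − (n + g + δ)·k_gold = 3.7156 − 0.125×14.5652 ≈ 1.8950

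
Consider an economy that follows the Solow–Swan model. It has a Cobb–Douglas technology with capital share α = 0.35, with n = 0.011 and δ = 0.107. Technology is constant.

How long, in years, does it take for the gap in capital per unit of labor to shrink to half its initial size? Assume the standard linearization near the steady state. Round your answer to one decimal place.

Near the steady state the convergence rate is λ = (1 − α)(n + δ).
λ = (1 − 0.35) × 0.118 = 0.65 × 0.118 = 0.0767
Half-life = ln 2 / λ = 0.6931 / 0.0767 ≈ 9.04 years

t_½ ≈ 9.0 years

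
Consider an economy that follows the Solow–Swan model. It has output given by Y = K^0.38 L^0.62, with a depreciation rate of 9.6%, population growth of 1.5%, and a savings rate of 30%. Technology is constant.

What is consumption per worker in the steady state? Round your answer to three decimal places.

c* = 1.288

Steady state requires s·f(k) = (n + δ)·k, i.e. s·k^α = (n + δ)·k.
Rearranging, k^(1−α) = s / (n + δ).
k^0.62 = 0.30 / (0.015 + 0.096) = 0.30 / 0.111 = 2.7027
k* = 2.7027^(1/0.62) ≈ 4.9711
y* = (k*)^α = 4.9711^0.38 ≈ 1.8393
c* = (1 − s)·y* = (1 − 0.30) × 1.8393 ≈ 1.2875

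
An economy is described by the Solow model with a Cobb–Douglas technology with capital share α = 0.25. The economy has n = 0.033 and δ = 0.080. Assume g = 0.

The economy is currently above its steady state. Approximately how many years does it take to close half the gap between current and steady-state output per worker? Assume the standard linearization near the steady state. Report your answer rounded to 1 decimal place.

Near the steady state the convergence rate is λ = (1 − α)(n + δ).
λ = (1 − 0.25) × 0.113 = 0.75 × 0.113 = 0.08475
Half-life = ln 2 / λ = 0.6931 / 0.08475 ≈ 8.18 years

t_½ ≈ 8.2 years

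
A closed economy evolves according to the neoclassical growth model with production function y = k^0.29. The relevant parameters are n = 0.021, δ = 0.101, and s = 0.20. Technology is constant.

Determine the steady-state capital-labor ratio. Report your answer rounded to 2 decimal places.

k* = 2.01

Steady state requires s·f(k) = (n + δ)·k, i.e. s·k^α = (n + δ)·k.
Dividing both sides by k: k^(1−α) = s / (n + δ).
k^0.71 = 0.20 / (0.021 + 0.101) = 0.20 / 0.122 = 1.6393
k* = 1.6393^(1/0.71) ≈ 2.0060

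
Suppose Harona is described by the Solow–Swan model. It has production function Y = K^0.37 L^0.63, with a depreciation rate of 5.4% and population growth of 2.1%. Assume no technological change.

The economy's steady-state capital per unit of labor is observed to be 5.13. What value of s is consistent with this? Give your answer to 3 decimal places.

s ≈ 0.210

At the steady state, Δk = 0, so s·k^α = (n + δ)·k.
So s / (n + δ) = (k*)^(1−α) = 5.13^0.63 = 2.8014.
Therefore s = 2.8014 × (n + δ) = 2.8014 × 0.075 = 0.2101.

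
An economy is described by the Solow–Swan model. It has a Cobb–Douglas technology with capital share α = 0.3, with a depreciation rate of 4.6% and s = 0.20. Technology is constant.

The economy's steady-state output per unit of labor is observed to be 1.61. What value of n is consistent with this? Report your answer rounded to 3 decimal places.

n ≈ 0.020

Steady state requires s·f(k) = (n + δ)·k, i.e. s·k^α = (n + δ)·k.
Since y* = [s/(n + δ)]^(α/(1−α)), we have s/(n + δ) = (y*)^((1−α)/α) = 1.61^2.3333 = 3.0380.
Therefore n + δ = s / 3.0380 = 0.20 / 3.0380 = 0.0658, so n = 0.0658 − 0.046 = 0.0198.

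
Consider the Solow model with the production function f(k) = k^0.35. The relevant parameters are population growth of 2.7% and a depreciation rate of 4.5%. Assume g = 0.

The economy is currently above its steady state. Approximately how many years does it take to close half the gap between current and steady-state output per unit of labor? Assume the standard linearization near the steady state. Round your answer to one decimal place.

Near the steady state the convergence rate is λ = (1 − α)(n + δ).
λ = (1 − 0.35) × 0.072 = 0.65 × 0.072 = 0.0468
Half-life = ln 2 / λ = 0.6931 / 0.0468 ≈ 14.81 years

about 14.8 years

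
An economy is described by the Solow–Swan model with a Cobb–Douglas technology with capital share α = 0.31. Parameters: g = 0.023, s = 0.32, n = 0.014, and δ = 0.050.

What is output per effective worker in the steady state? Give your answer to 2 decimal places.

y* = 1.80

At the steady state, Δk = 0, so s·k^α = (n + g + δ)·k.
Rearranging, k^(1−α) = s / (n + g + δ).
k^0.69 = 0.32 / (0.014 + 0.023 + 0.050) = 0.32 / 0.087 = 3.6782
k* = 3.6782^(1/0.69) ≈ 6.6033
y* = (k*)^α = 6.6033^0.31 ≈ 1.7953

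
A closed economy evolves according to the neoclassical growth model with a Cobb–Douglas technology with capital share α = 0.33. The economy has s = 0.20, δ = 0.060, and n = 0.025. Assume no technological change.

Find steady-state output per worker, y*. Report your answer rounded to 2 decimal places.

y* = 1.52

In steady state, investment equals break-even investment: s·k^α = (n + δ)·k.
Dividing both sides by k: k^(1−α) = s / (n + δ).
k^0.67 = 0.20 / (0.025 + 0.060) = 0.20 / 0.085 = 2.3529
k* = 2.3529^(1/0.67) ≈ 3.5862
y* = (k*)^α = 3.5862^0.33 ≈ 1.5242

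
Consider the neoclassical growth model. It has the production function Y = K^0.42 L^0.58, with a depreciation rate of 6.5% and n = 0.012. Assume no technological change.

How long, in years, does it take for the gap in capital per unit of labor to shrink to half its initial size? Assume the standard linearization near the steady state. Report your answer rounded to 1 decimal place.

t_½ ≈ 15.5 years

Near the steady state the convergence rate is λ = (1 − α)(n + δ).
λ = (1 − 0.42) × 0.077 = 0.58 × 0.077 = 0.04466
Half-life = ln 2 / λ = 0.6931 / 0.04466 ≈ 15.52 years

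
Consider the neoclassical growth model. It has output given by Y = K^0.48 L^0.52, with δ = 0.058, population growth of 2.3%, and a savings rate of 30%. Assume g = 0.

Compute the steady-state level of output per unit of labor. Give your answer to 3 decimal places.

y* ≈ 3.349

In steady state, investment equals break-even investment: s·k^α = (n + δ)·k.
Dividing both sides by k: k^(1−α) = s / (n + δ).
k^0.52 = 0.30 / (0.023 + 0.058) = 0.30 / 0.081 = 3.7037
k* = 3.7037^(1/0.52) ≈ 12.4031
y* = (k*)^α = 12.4031^0.48 ≈ 3.3488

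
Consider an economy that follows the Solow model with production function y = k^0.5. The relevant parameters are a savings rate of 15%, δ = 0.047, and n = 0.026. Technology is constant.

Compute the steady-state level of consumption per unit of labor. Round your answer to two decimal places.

c* = 1.75

Steady state requires s·f(k) = (n + δ)·k, i.e. s·k^α = (n + δ)·k.
Dividing both sides by k: k^(1−α) = s / (n + δ).
k^0.5 = 0.15 / (0.026 + 0.047) = 0.15 / 0.073 = 2.0548
k* = 2.0548^(1/0.5) ≈ 4.2222
y* = (k*)^α = 4.2222^0.5 ≈ 2.0548
c* = (1 − s)·y* = (1 − 0.15) × 2.0548 ≈ 1.7466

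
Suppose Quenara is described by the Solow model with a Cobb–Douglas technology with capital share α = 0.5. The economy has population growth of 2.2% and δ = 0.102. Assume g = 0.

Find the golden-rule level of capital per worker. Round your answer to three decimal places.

k_gold ≈ 16.259

The golden rule sets f'(k) = n + δ, i.e. α·k^(α−1) = n + δ.
So k^(1−α) = α / (n + δ) = 0.5 / 0.124 = 4.0323.
k_gold = 4.0323^(1/0.5) ≈ 16.2594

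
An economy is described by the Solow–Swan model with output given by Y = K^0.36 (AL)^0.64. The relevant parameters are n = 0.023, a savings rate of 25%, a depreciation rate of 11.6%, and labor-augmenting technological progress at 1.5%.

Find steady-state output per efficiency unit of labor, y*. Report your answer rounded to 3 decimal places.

y* ≈ 1.313

Steady state requires s·f(k) = (n + g + δ)·k, i.e. s·k^α = (n + g + δ)·k.
Dividing both sides by k: k^(1−α) = s / (n + g + δ).
k^0.64 = 0.25 / (0.023 + 0.015 + 0.116) = 0.25 / 0.154 = 1.6234
k* = 1.6234^(1/0.64) ≈ 2.1320
y* = (k*)^α = 2.1320^0.36 ≈ 1.3133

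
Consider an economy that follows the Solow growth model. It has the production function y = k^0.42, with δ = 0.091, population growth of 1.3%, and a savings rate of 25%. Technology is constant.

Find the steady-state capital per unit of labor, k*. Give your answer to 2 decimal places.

Steady state requires s·f(k) = (n + δ)·k, i.e. s·k^α = (n + δ)·k.
Rearranging, k^(1−α) = s / (n + δ).
k^0.58 = 0.25 / (0.013 + 0.091) = 0.25 / 0.104 = 2.4038
k* = 2.4038^(1/0.58) ≈ 4.5365

k* = 4.54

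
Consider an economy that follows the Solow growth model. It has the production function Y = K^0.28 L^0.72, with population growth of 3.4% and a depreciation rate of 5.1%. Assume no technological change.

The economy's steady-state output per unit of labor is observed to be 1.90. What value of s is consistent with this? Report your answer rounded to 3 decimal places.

At the steady state, Δk = 0, so s·k^α = (n + δ)·k.
Since y* = [s/(n + δ)]^(α/(1−α)), we have s/(n + δ) = (y*)^((1−α)/α) = 1.90^2.5714 = 5.2094.
Therefore s = 5.2094 × (n + δ) = 5.2094 × 0.085 = 0.4428.

s ≈ 0.443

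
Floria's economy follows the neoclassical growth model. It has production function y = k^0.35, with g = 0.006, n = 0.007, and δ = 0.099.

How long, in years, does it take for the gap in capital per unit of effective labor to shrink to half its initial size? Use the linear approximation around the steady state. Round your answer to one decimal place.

about 9.5 years

Near the steady state the convergence rate is λ = (1 − α)(n + g + δ).
λ = (1 − 0.35) × 0.112 = 0.65 × 0.112 = 0.0728
Half-life = ln 2 / λ = 0.6931 / 0.0728 ≈ 9.52 years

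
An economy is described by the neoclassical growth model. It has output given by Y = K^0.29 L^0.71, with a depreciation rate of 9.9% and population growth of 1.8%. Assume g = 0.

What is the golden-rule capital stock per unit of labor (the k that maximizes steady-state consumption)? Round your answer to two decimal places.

k_gold ≈ 3.59

The golden rule sets f'(k) = n + δ, i.e. α·k^(α−1) = n + δ.
So k^(1−α) = α / (n + δ) = 0.29 / 0.117 = 2.4786.
k_gold = 2.4786^(1/0.71) ≈ 3.5910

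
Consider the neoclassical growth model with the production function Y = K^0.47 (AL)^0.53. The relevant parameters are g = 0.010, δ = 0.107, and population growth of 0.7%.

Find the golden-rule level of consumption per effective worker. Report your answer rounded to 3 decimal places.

At the golden rule, f'(k) = n + g + δ, so α·k^(α−1) = n + g + δ and k_gold = (α/(n + g + δ))^(1/(1−α)).
k_gold = (0.47/0.124)^(1/0.53) = 3.7903^1.8868 ≈ 12.3550
c_gold = f(k_gold) − (n + g + δ)·k_gold = 3.2596 − 0.124×12.3550 ≈ 1.7276

c_gold ≈ 1.728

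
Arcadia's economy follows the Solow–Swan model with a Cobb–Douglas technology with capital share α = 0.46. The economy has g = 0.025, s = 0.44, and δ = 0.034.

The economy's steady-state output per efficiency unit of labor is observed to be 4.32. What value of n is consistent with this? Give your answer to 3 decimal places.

n ≈ 0.020

Steady state requires s·f(k) = (n + g + δ)·k, i.e. s·k^α = (n + g + δ)·k.
Since y* = [s/(n + g + δ)]^(α/(1−α)), we have s/(n + g + δ) = (y*)^((1−α)/α) = 4.32^1.1739 = 5.5718.
Therefore n + g + δ = s / 5.5718 = 0.44 / 5.5718 = 0.0790, so n = 0.0790 − 0.059 = 0.0200.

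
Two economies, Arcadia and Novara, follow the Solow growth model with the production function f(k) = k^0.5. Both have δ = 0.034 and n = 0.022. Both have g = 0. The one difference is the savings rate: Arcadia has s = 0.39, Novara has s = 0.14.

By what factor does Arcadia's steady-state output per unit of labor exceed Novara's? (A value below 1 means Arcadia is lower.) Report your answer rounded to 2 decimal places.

ratio ≈ 2.79

Steady-state y* = [s/(n + δ)]^(α/(1−α)), so the ratio is [ (s_A/(n + δ)_A) / (s_N/(n + δ)_N) ]^1.
s_A/(n + δ)_A = 0.39/0.056 = 6.9643; s_N/(n + δ)_N = 0.14/0.056 = 2.5000.
Ratio = (6.9643/2.5000)^1 = 2.7857^1 ≈ 2.7857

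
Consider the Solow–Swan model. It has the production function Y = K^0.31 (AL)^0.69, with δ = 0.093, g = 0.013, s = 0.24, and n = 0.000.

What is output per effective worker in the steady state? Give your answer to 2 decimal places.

In steady state, investment equals break-even investment: s·k^α = (n + g + δ)·k.
Dividing both sides by k: k^(1−α) = s / (n + g + δ).
k^0.69 = 0.24 / (0.000 + 0.013 + 0.093) = 0.24 / 0.106 = 2.2642
k* = 2.2642^(1/0.69) ≈ 3.2687
y* = (k*)^α = 3.2687^0.31 ≈ 1.4436

y* = 1.44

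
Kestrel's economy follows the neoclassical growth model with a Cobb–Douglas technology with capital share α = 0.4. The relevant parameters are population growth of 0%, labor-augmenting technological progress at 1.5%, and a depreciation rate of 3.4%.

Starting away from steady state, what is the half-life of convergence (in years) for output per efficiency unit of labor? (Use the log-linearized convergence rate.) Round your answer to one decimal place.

about 23.6 years

Near the steady state the convergence rate is λ = (1 − α)(n + g + δ).
λ = (1 − 0.4) × 0.049 = 0.6 × 0.049 = 0.0294
Half-life = ln 2 / λ = 0.6931 / 0.0294 ≈ 23.57 years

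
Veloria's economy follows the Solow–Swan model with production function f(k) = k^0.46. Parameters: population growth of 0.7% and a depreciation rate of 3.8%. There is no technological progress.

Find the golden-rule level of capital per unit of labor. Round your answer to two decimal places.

k_gold ≈ 74.05

The golden rule sets f'(k) = n + δ, i.e. α·k^(α−1) = n + δ.
So k^(1−α) = α / (n + δ) = 0.46 / 0.045 = 10.2222.
k_gold = 10.2222^(1/0.54) ≈ 74.0503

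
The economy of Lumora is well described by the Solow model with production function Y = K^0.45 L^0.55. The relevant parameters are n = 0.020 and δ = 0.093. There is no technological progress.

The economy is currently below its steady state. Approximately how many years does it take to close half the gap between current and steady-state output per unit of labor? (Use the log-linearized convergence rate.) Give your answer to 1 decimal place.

about 11.2 years

Near the steady state the convergence rate is λ = (1 − α)(n + δ).
λ = (1 − 0.45) × 0.113 = 0.55 × 0.113 = 0.06215
Half-life = ln 2 / λ = 0.6931 / 0.06215 ≈ 11.15 years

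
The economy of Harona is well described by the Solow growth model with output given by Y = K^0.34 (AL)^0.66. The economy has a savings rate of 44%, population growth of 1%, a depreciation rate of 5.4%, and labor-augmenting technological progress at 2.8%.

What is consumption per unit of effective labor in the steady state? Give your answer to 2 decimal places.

In steady state, investment equals break-even investment: s·k^α = (n + g + δ)·k.
Rearranging, k^(1−α) = s / (n + g + δ).
k^0.66 = 0.44 / (0.010 + 0.028 + 0.054) = 0.44 / 0.092 = 4.7826
k* = 4.7826^(1/0.66) ≈ 10.7101
y* = (k*)^α = 10.7101^0.34 ≈ 2.2394
c* = (1 − s)·y* = (1 − 0.44) × 2.2394 ≈ 1.2541

c* ≈ 1.25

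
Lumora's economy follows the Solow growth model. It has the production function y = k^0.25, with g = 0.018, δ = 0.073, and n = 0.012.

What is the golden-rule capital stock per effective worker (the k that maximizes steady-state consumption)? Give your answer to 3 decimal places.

The golden rule sets f'(k) = n + g + δ, i.e. α·k^(α−1) = n + g + δ.
So k^(1−α) = α / (n + g + δ) = 0.25 / 0.103 = 2.4272.
k_gold = 2.4272^(1/0.75) ≈ 3.2619

k_gold ≈ 3.262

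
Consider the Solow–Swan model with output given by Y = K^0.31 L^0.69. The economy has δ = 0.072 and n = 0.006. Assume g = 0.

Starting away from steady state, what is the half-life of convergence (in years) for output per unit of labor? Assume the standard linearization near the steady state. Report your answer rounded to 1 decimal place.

about 12.9 years

Near the steady state the convergence rate is λ = (1 − α)(n + δ).
λ = (1 − 0.31) × 0.078 = 0.69 × 0.078 = 0.05382
Half-life = ln 2 / λ = 0.6931 / 0.05382 ≈ 12.88 years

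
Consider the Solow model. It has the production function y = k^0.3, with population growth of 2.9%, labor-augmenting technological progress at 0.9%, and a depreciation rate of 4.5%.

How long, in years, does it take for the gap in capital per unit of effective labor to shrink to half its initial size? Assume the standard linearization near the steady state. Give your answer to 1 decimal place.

about 11.9 years

Near the steady state the convergence rate is λ = (1 − α)(n + g + δ).
λ = (1 − 0.3) × 0.083 = 0.7 × 0.083 = 0.0581
Half-life = ln 2 / λ = 0.6931 / 0.0581 ≈ 11.93 years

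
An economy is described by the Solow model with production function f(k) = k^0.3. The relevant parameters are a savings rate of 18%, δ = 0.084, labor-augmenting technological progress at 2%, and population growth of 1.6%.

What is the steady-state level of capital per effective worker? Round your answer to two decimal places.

k* ≈ 1.78

In steady state, investment equals break-even investment: s·k^α = (n + g + δ)·k.
Rearranging, k^(1−α) = s / (n + g + δ).
k^0.7 = 0.18 / (0.016 + 0.020 + 0.084) = 0.18 / 0.120 = 1.5000
k* = 1.5000^(1/0.7) ≈ 1.7847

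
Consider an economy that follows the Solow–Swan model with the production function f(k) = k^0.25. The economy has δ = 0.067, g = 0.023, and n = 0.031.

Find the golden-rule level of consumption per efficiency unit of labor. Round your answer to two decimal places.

At the golden rule, f'(k) = n + g + δ, so α·k^(α−1) = n + g + δ and k_gold = (α/(n + g + δ))^(1/(1−α)).
k_gold = (0.25/0.121)^(1/0.75) = 2.0661^1.3333 ≈ 2.6314
c_gold = f(k_gold) − (n + g + δ)·k_gold = 1.2736 − 0.121×2.6314 ≈ 0.9552

c_gold ≈ 0.96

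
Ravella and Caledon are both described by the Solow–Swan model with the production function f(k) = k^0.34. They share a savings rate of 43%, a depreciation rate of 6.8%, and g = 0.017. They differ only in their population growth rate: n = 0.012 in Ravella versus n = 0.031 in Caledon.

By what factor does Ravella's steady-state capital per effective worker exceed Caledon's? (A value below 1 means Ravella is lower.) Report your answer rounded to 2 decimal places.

Steady-state k* = [s/(n + g + δ)]^(1/(1−α)), so the ratio is [ (s_R/(n + g + δ)_R) / (s_C/(n + g + δ)_C) ]^1.5152.
s_R/(n + g + δ)_R = 0.43/0.097 = 4.4330; s_C/(n + g + δ)_C = 0.43/0.116 = 3.7069.
Ratio = (4.4330/3.7069)^1.5152 = 1.1959^1.5152 ≈ 1.3114

ratio ≈ 1.31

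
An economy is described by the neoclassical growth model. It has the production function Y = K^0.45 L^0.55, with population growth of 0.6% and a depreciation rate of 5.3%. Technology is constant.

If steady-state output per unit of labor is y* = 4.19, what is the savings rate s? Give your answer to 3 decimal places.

Steady state requires s·f(k) = (n + δ)·k, i.e. s·k^α = (n + δ)·k.
Since y* = [s/(n + δ)]^(α/(1−α)), we have s/(n + δ) = (y*)^((1−α)/α) = 4.19^1.2222 = 5.7606.
Therefore s = 5.7606 × (n + δ) = 5.7606 × 0.059 = 0.3399.

s ≈ 0.340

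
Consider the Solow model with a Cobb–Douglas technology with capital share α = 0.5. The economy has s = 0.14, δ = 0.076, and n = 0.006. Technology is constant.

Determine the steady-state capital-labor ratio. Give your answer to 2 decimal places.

At the steady state, Δk = 0, so s·k^α = (n + δ)·k.
Dividing both sides by k: k^(1−α) = s / (n + δ).
k^0.5 = 0.14 / (0.006 + 0.076) = 0.14 / 0.082 = 1.7073
k* = 1.7073^(1/0.5) ≈ 2.9149

k* = 2.91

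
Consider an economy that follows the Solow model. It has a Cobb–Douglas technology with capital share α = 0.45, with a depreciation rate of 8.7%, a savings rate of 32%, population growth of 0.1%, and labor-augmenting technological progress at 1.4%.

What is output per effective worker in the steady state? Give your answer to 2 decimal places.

y* ≈ 2.55

In steady state, investment equals break-even investment: s·k^α = (n + g + δ)·k.
Dividing both sides by k: k^(1−α) = s / (n + g + δ).
k^0.55 = 0.32 / (0.001 + 0.014 + 0.087) = 0.32 / 0.102 = 3.1373
k* = 3.1373^(1/0.55) ≈ 7.9952
y* = (k*)^α = 7.9952^0.45 ≈ 2.5484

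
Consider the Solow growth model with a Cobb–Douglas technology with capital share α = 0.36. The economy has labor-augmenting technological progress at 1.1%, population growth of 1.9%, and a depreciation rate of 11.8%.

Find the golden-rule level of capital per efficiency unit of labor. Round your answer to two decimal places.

The golden rule sets f'(k) = n + g + δ, i.e. α·k^(α−1) = n + g + δ.
So k^(1−α) = α / (n + g + δ) = 0.36 / 0.148 = 2.4324.
k_gold = 2.4324^(1/0.64) ≈ 4.0103

k_gold ≈ 4.01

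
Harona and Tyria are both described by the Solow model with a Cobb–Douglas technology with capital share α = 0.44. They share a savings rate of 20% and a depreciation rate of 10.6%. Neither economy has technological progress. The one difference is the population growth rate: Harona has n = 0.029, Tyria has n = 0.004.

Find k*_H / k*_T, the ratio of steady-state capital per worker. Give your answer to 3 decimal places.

ratio ≈ 0.694

Steady-state k* = [s/(n + δ)]^(1/(1−α)), so the ratio is [ (s_H/(n + δ)_H) / (s_T/(n + δ)_T) ]^1.7857.
s_H/(n + δ)_H = 0.20/0.135 = 1.4815; s_T/(n + δ)_T = 0.20/0.110 = 1.8182.
Ratio = (1.4815/1.8182)^1.7857 = 0.8148^1.7857 ≈ 0.6937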